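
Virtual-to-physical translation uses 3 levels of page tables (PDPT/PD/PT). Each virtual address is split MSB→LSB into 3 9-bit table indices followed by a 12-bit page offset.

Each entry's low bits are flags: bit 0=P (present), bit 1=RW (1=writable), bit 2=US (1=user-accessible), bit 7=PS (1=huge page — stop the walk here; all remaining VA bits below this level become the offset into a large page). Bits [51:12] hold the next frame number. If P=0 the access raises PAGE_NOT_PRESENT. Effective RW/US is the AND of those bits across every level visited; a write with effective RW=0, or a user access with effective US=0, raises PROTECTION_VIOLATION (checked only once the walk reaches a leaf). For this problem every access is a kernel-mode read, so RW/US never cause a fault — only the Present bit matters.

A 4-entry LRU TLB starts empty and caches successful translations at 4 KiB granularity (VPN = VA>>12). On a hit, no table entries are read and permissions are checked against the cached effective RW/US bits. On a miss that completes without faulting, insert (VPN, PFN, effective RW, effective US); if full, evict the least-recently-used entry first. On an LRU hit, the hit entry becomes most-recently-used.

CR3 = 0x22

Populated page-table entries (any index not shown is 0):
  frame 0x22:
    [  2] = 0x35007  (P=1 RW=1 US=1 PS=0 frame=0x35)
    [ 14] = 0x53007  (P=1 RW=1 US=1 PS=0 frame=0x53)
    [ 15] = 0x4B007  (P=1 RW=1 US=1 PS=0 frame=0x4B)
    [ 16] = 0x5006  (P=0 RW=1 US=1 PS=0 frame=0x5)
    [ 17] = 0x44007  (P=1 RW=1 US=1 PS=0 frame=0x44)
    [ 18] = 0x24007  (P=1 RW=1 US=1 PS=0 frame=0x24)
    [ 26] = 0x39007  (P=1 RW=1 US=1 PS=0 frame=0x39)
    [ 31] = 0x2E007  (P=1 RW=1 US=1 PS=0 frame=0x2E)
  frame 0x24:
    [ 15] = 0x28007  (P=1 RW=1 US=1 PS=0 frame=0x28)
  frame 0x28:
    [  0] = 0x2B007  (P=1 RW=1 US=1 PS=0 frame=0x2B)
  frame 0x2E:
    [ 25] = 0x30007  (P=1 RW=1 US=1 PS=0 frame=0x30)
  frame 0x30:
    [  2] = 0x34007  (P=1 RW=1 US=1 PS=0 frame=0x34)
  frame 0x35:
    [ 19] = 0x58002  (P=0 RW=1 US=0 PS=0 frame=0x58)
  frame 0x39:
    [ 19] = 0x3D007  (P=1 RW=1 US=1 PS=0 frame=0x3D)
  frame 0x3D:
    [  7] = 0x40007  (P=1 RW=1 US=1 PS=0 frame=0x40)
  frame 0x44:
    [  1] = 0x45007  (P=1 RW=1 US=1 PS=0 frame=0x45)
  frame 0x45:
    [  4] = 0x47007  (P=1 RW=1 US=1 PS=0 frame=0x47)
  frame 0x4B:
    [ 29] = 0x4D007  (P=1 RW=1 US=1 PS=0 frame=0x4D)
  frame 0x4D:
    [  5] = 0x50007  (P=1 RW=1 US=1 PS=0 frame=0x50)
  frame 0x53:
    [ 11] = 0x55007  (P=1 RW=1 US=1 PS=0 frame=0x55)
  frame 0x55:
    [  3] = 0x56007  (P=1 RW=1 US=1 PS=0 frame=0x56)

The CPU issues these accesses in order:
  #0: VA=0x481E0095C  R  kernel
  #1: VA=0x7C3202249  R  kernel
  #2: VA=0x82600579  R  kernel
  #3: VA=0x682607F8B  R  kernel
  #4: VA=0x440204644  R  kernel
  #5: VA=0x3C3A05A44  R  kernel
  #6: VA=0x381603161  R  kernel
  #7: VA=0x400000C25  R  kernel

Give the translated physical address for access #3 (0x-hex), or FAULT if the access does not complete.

Per-access translation:
#0 VA=0x481E0095C (r,kernel):
  [0] read 0x22 idx=18: raw=0x24007 flags P=1 W=1 U=1 S=0
  [1] read 0x24 idx=15: raw=0x28007 flags P=1 W=1 U=1 S=0
  [2] read 0x28 idx=0: raw=0x2B007 flags P=1 W=1 U=1 S=0
  ✓ 0x2B95C  — 3 lookups
#1 VA=0x7C3202249 (r,kernel):
  [0] read 0x22 idx=31: raw=0x2E007 flags P=1 W=1 U=1 S=0
  [1] read 0x2E idx=25: raw=0x30007 flags P=1 W=1 U=1 S=0
  [2] read 0x30 idx=2: raw=0x34007 flags P=1 W=1 U=1 S=0
  ✓ 0x34249  — 3 lookups
#2 VA=0x82600579 (r,kernel):
  [0] read 0x22 idx=2: raw=0x35007 flags P=1 W=1 U=1 S=0
  [1] read 0x35 idx=19: raw=0x58002 flags P=0 W=1 U=0 S=0
  ✗ PAGE_NOT_PRESENT  [2 reads]
#3 VA=0x682607F8B (r,kernel):
  [0] read 0x22 idx=26: raw=0x39007 flags P=1 W=1 U=1 S=0
  [1] read 0x39 idx=19: raw=0x3D007 flags P=1 W=1 U=1 S=0
  [2] read 0x3D idx=7: raw=0x40007 flags P=1 W=1 U=1 S=0
  ✓ 0x40F8B  — 3 lookups
#4 VA=0x440204644 (r,kernel):
  [0] read 0x22 idx=17: raw=0x44007 flags P=1 W=1 U=1 S=0
  [1] read 0x44 idx=1: raw=0x45007 flags P=1 W=1 U=1 S=0
  [2] read 0x45 idx=4: raw=0x47007 flags P=1 W=1 U=1 S=0
  ✓ 0x47644  — 3 lookups
#5 VA=0x3C3A05A44 (r,kernel):
  [0] read 0x22 idx=15: raw=0x4B007 flags P=1 W=1 U=1 S=0
  [1] read 0x4B idx=29: raw=0x4D007 flags P=1 W=1 U=1 S=0
  [2] read 0x4D idx=5: raw=0x50007 flags P=1 W=1 U=1 S=0
  ✓ 0x50A44  — 3 lookups
#6 VA=0x381603161 (r,kernel):
  [0] read 0x22 idx=14: raw=0x53007 flags P=1 W=1 U=1 S=0
  [1] read 0x53 idx=11: raw=0x55007 flags P=1 W=1 U=1 S=0
  [2] read 0x55 idx=3: raw=0x56007 flags P=1 W=1 U=1 S=0
  ✓ 0x56161  — 3 lookups
#7 VA=0x400000C25 (r,kernel):
  [0] read 0x22 idx=16: raw=0x5006 flags P=0 W=1 U=1 S=0
  ✗ PAGE_NOT_PRESENT  [1 reads]

Access #3 PA: 0x40F8B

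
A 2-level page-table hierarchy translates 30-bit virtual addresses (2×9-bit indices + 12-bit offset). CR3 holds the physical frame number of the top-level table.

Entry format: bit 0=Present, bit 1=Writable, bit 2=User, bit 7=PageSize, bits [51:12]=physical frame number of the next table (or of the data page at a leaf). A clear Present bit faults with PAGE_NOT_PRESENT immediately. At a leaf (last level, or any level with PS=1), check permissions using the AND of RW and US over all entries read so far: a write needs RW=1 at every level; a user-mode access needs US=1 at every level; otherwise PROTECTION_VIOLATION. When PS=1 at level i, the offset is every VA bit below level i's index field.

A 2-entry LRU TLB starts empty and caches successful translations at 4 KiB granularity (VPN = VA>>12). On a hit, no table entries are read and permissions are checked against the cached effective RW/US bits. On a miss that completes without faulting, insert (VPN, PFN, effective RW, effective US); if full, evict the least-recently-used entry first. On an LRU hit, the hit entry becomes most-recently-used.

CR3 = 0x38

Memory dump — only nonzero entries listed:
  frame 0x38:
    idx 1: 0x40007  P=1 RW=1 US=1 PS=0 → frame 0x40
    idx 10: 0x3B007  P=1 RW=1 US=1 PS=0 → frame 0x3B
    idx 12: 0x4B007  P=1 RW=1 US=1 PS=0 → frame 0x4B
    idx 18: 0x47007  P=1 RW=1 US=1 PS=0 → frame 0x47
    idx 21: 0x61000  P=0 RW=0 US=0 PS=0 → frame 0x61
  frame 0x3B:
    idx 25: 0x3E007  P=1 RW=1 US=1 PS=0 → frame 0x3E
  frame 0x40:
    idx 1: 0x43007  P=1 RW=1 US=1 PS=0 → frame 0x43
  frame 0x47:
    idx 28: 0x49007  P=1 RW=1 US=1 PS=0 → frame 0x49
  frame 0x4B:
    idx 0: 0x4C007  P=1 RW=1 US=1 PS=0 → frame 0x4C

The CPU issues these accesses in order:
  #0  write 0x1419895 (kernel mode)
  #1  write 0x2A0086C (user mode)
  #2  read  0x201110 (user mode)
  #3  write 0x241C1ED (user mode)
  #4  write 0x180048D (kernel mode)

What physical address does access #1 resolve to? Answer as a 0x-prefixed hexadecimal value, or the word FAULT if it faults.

Walk each access:
#0 VA=0x1419895 (w,kernel):
  L0 @0x38[10] → 0x3B007  P=1,RW=1,US=1,PS=0
  L1 @0x3B[25] → 0x3E007  P=1,RW=1,US=1,PS=0
  ✓ 0x3E895  — 2 lookups
#1 VA=0x2A0086C (w,user):
  L0 @0x38[21] → 0x61000  P=0,RW=0,US=0,PS=0
  ✗ PAGE_NOT_PRESENT  [1 reads]
#2 VA=0x201110 (r,user):
  L0 @0x38[1] → 0x40007  P=1,RW=1,US=1,PS=0
  L1 @0x40[1] → 0x43007  P=1,RW=1,US=1,PS=0
  ✓ 0x43110  — 2 lookups
#3 VA=0x241C1ED (w,user):
  L0 @0x38[18] → 0x47007  P=1,RW=1,US=1,PS=0
  L1 @0x47[28] → 0x49007  P=1,RW=1,US=1,PS=0
  ✓ 0x491ED  — 2 lookups
#4 VA=0x180048D (w,kernel):
  L0 @0x38[12] → 0x4B007  P=1,RW=1,US=1,PS=0
  L1 @0x4B[0] → 0x4C007  P=1,RW=1,US=1,PS=0
  ✓ 0x4C48D  — 2 lookups

Access #1 PA: FAULT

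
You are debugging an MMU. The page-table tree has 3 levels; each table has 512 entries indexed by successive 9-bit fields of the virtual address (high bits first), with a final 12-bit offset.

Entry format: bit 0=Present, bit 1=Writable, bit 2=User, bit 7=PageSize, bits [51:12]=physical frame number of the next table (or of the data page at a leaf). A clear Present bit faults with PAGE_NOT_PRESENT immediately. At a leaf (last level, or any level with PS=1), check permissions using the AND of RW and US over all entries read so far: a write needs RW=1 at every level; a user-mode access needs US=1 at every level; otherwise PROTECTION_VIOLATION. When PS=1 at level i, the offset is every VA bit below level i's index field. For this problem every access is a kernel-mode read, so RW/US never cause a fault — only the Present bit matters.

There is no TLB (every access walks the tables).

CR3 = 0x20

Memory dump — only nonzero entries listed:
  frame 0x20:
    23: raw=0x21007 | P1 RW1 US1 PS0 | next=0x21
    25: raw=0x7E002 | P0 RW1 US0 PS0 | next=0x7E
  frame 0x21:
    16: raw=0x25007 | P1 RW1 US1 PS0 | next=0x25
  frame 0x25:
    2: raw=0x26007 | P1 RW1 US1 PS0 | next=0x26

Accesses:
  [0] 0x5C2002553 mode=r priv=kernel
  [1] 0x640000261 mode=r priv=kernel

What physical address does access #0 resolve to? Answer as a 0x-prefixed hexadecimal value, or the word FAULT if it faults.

Per-access translation:
#0 VA=0x5C2002553 (r,kernel):
  lvl0: tbl 0x20, slot 23 ⇒ 0x21007 (P1/RW1/US1/PS0)
  lvl1: tbl 0x21, slot 16 ⇒ 0x25007 (P1/RW1/US1/PS0)
  lvl2: tbl 0x25, slot 2 ⇒ 0x26007 (P1/RW1/US1/PS0)
  → PA=0x26553  (3 entries read)
#1 VA=0x640000261 (r,kernel):
  lvl0: tbl 0x20, slot 25 ⇒ 0x7E002 (P0/RW1/US0/PS0)
  ✗ PAGE_NOT_PRESENT  [1 reads]

Access #0 PA: 0x26553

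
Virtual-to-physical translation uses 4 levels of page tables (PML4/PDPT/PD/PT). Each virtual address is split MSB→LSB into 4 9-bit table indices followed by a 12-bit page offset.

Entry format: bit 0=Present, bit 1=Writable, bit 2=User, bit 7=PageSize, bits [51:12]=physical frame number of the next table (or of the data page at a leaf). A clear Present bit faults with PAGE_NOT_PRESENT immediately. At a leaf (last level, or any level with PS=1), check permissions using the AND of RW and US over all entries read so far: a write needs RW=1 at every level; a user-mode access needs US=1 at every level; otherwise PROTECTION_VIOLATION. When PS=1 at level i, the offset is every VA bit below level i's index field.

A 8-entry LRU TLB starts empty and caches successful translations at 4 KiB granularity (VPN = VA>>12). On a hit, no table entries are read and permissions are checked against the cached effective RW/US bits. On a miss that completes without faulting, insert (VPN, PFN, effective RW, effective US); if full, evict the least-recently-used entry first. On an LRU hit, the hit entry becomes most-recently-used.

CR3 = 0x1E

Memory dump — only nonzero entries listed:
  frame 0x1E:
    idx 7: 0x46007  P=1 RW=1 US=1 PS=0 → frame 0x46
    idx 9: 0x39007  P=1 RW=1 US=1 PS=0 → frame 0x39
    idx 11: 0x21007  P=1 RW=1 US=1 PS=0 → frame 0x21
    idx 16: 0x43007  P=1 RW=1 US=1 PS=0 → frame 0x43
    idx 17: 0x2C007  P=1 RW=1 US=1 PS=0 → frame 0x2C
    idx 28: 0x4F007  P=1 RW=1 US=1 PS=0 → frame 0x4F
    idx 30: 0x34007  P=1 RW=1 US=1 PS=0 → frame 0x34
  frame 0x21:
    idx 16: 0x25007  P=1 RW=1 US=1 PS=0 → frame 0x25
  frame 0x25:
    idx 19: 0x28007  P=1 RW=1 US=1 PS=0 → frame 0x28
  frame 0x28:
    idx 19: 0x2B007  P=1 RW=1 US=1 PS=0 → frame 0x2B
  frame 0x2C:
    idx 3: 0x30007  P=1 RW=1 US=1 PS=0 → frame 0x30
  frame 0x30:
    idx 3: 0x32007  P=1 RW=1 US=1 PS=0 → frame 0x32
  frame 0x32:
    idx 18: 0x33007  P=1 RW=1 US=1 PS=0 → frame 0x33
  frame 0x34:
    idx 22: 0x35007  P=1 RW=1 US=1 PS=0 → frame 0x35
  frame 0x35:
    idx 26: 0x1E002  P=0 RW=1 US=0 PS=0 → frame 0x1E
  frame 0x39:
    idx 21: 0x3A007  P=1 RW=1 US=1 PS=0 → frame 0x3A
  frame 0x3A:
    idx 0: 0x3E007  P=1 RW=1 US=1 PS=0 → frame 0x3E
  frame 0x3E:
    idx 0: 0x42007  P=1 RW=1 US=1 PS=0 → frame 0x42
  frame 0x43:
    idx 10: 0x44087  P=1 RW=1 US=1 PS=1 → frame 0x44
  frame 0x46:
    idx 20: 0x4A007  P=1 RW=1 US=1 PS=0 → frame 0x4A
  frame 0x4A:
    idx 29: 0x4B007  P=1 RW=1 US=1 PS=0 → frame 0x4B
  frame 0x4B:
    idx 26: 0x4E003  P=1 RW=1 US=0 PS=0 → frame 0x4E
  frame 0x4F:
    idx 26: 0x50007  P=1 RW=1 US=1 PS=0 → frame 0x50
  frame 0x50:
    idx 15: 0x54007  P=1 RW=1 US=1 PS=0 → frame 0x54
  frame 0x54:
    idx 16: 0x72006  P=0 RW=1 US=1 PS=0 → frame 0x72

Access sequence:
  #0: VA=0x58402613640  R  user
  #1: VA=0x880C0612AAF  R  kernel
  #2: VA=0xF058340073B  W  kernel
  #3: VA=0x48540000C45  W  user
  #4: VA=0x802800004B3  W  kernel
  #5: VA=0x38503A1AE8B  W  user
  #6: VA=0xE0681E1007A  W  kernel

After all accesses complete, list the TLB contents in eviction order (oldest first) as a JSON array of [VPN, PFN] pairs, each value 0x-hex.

Trace:
#0 VA=0x58402613640 (r,user):
  L0: frame=0x1E idx=11 entry=0x21007 [P=1 RW=1 US=1 PS=0]
  L1: frame=0x21 idx=16 entry=0x25007 [P=1 RW=1 US=1 PS=0]
  L2: frame=0x25 idx=19 entry=0x28007 [P=1 RW=1 US=1 PS=0]
  L3: frame=0x28 idx=19 entry=0x2B007 [P=1 RW=1 US=1 PS=0]
  ⇒ phys 0x2B640  [4 reads]
#1 VA=0x880C0612AAF (r,kernel):
  L0: frame=0x1E idx=17 entry=0x2C007 [P=1 RW=1 US=1 PS=0]
  L1: frame=0x2C idx=3 entry=0x30007 [P=1 RW=1 US=1 PS=0]
  L2: frame=0x30 idx=3 entry=0x32007 [P=1 RW=1 US=1 PS=0]
  L3: frame=0x32 idx=18 entry=0x33007 [P=1 RW=1 US=1 PS=0]
  ⇒ phys 0x33AAF  [4 reads]
#2 VA=0xF058340073B (w,kernel):
  L0: frame=0x1E idx=30 entry=0x34007 [P=1 RW=1 US=1 PS=0]
  L1: frame=0x34 idx=22 entry=0x35007 [P=1 RW=1 US=1 PS=0]
  L2: frame=0x35 idx=26 entry=0x1E002 [P=0 RW=1 US=0 PS=0]
  ⇒ fault: PAGE_NOT_PRESENT  — 3 lookups
#3 VA=0x48540000C45 (w,user):
  L0: frame=0x1E idx=9 entry=0x39007 [P=1 RW=1 US=1 PS=0]
  L1: frame=0x39 idx=21 entry=0x3A007 [P=1 RW=1 US=1 PS=0]
  L2: frame=0x3A idx=0 entry=0x3E007 [P=1 RW=1 US=1 PS=0]
  L3: frame=0x3E idx=0 entry=0x42007 [P=1 RW=1 US=1 PS=0]
  ⇒ phys 0x42C45  [4 reads]
#4 VA=0x802800004B3 (w,kernel):
  L0: frame=0x1E idx=16 entry=0x43007 [P=1 RW=1 US=1 PS=0]
  L1: frame=0x43 idx=10 entry=0x44087 [P=1 RW=1 US=1 PS=1]
  ⇒ phys 0x444B3 (huge @L1)  [2 reads]
#5 VA=0x38503A1AE8B (w,user):
  L0: frame=0x1E idx=7 entry=0x46007 [P=1 RW=1 US=1 PS=0]
  L1: frame=0x46 idx=20 entry=0x4A007 [P=1 RW=1 US=1 PS=0]
  L2: frame=0x4A idx=29 entry=0x4B007 [P=1 RW=1 US=1 PS=0]
  L3: frame=0x4B idx=26 entry=0x4E003 [P=1 RW=1 US=0 PS=0]
  ⇒ fault: PROTECTION_VIOLATION  — 4 lookups
#6 VA=0xE0681E1007A (w,kernel):
  L0: frame=0x1E idx=28 entry=0x4F007 [P=1 RW=1 US=1 PS=0]
  L1: frame=0x4F idx=26 entry=0x50007 [P=1 RW=1 US=1 PS=0]
  L2: frame=0x50 idx=15 entry=0x54007 [P=1 RW=1 US=1 PS=0]
  L3: frame=0x54 idx=16 entry=0x72006 [P=0 RW=1 US=1 PS=0]
  ⇒ fault: PAGE_NOT_PRESENT  — 4 lookups

TLB: [["0x58402613", "0x2B"], ["0x880C0612", "0x33"], ["0x48540000", "0x42"], ["0x80280000", "0x44"]]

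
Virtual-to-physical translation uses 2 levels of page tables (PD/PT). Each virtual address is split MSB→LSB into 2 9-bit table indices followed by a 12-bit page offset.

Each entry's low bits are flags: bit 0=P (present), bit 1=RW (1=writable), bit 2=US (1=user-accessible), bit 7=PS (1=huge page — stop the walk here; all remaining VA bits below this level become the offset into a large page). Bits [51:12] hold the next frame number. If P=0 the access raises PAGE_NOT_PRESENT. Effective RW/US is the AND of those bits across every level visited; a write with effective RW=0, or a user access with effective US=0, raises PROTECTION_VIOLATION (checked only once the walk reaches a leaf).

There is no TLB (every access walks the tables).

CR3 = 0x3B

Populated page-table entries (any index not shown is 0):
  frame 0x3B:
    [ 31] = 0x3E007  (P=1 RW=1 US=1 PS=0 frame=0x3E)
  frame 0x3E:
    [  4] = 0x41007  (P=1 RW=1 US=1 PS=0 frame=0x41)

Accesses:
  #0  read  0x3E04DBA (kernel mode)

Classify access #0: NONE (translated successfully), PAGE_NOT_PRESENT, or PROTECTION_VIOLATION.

Per-access translation:
#0 VA=0x3E04DBA (r,kernel):
  L0 @0x3B[31] → 0x3E007  P=1,RW=1,US=1,PS=0
  L1 @0x3E[4] → 0x41007  P=1,RW=1,US=1,PS=0
  ✓ 0x41DBA  — 2 lookups

Access #0 fault: NONE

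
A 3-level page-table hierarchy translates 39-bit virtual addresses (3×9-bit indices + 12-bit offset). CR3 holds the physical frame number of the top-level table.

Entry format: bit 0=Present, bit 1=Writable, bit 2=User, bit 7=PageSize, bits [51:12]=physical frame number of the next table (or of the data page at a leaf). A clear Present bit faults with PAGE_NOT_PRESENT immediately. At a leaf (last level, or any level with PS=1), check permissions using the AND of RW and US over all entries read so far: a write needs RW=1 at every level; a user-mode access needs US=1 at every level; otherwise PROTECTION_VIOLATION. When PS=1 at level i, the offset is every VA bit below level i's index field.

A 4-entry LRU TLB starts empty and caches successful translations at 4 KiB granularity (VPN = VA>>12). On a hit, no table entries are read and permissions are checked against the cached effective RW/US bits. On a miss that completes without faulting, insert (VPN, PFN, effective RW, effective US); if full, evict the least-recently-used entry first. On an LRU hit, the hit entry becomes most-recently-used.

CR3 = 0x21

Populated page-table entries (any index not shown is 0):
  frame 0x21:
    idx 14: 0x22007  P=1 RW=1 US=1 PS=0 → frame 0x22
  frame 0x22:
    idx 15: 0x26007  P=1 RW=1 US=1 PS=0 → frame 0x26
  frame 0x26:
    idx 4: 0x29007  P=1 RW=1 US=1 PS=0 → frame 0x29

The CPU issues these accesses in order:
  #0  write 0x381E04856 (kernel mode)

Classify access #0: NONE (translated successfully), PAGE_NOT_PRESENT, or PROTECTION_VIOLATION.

Walk each access:
#0 VA=0x381E04856 (w,kernel):
  [0] read 0x21 idx=14: raw=0x22007 flags P=1 W=1 U=1 S=0
  [1] read 0x22 idx=15: raw=0x26007 flags P=1 W=1 U=1 S=0
  [2] read 0x26 idx=4: raw=0x29007 flags P=1 W=1 U=1 S=0
  → PA=0x29856  (3 entries read)

Access #0 fault: NONE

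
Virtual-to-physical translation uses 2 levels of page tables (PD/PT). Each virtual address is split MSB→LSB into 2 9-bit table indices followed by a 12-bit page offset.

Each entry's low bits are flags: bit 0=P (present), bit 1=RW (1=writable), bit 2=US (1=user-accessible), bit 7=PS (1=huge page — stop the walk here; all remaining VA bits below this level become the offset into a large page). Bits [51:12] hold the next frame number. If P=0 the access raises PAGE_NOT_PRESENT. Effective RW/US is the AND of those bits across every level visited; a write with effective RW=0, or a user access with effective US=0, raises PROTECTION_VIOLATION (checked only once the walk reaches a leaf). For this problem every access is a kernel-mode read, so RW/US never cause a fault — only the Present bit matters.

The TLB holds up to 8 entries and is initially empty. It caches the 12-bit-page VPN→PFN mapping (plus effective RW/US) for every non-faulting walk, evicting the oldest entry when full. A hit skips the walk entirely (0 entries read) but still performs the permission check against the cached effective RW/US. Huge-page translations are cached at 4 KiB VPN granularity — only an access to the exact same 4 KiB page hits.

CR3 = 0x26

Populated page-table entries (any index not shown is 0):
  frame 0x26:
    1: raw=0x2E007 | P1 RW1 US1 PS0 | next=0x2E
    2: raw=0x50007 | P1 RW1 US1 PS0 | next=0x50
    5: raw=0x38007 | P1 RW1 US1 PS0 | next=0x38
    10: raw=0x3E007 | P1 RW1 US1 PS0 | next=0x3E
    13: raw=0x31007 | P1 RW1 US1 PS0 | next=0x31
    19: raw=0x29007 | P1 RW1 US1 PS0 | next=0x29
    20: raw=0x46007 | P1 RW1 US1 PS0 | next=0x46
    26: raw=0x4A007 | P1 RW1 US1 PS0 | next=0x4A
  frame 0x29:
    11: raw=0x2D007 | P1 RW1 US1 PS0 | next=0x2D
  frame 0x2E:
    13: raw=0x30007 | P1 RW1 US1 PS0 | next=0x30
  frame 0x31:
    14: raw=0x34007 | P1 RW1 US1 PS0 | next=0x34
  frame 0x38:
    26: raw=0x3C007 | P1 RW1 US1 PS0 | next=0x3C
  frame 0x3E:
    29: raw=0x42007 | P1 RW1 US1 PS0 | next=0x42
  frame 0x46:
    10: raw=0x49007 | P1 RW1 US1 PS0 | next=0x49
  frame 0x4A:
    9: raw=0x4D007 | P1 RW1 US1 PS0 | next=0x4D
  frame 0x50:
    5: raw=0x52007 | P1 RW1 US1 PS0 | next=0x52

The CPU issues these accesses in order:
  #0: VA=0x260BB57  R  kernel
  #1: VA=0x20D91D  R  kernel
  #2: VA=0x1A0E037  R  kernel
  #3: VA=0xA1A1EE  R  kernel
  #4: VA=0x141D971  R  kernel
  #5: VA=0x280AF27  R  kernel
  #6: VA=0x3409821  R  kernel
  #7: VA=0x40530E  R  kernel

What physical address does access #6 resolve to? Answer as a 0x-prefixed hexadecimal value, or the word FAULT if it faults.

Trace:
#0 VA=0x260BB57 (r,kernel):
  [0] read 0x26 idx=19: raw=0x29007 flags P=1 W=1 U=1 S=0
  [1] read 0x29 idx=11: raw=0x2D007 flags P=1 W=1 U=1 S=0
  → PA=0x2DB57  (2 entries read)
#1 VA=0x20D91D (r,kernel):
  [0] read 0x26 idx=1: raw=0x2E007 flags P=1 W=1 U=1 S=0
  [1] read 0x2E idx=13: raw=0x30007 flags P=1 W=1 U=1 S=0
  → PA=0x3091D  (2 entries read)
#2 VA=0x1A0E037 (r,kernel):
  [0] read 0x26 idx=13: raw=0x31007 flags P=1 W=1 U=1 S=0
  [1] read 0x31 idx=14: raw=0x34007 flags P=1 W=1 U=1 S=0
  → PA=0x34037  (2 entries read)
#3 VA=0xA1A1EE (r,kernel):
  [0] read 0x26 idx=5: raw=0x38007 flags P=1 W=1 U=1 S=0
  [1] read 0x38 idx=26: raw=0x3C007 flags P=1 W=1 U=1 S=0
  → PA=0x3C1EE  (2 entries read)
#4 VA=0x141D971 (r,kernel):
  [0] read 0x26 idx=10: raw=0x3E007 flags P=1 W=1 U=1 S=0
  [1] read 0x3E idx=29: raw=0x42007 flags P=1 W=1 U=1 S=0
  → PA=0x42971  (2 entries read)
#5 VA=0x280AF27 (r,kernel):
  [0] read 0x26 idx=20: raw=0x46007 flags P=1 W=1 U=1 S=0
  [1] read 0x46 idx=10: raw=0x49007 flags P=1 W=1 U=1 S=0
  → PA=0x49F27  (2 entries read)
#6 VA=0x3409821 (r,kernel):
  [0] read 0x26 idx=26: raw=0x4A007 flags P=1 W=1 U=1 S=0
  [1] read 0x4A idx=9: raw=0x4D007 flags P=1 W=1 U=1 S=0
  → PA=0x4D821  (2 entries read)
#7 VA=0x40530E (r,kernel):
  [0] read 0x26 idx=2: raw=0x50007 flags P=1 W=1 U=1 S=0
  [1] read 0x50 idx=5: raw=0x52007 flags P=1 W=1 U=1 S=0
  → PA=0x5230E  (2 entries read)

Access #6 PA: 0x4D821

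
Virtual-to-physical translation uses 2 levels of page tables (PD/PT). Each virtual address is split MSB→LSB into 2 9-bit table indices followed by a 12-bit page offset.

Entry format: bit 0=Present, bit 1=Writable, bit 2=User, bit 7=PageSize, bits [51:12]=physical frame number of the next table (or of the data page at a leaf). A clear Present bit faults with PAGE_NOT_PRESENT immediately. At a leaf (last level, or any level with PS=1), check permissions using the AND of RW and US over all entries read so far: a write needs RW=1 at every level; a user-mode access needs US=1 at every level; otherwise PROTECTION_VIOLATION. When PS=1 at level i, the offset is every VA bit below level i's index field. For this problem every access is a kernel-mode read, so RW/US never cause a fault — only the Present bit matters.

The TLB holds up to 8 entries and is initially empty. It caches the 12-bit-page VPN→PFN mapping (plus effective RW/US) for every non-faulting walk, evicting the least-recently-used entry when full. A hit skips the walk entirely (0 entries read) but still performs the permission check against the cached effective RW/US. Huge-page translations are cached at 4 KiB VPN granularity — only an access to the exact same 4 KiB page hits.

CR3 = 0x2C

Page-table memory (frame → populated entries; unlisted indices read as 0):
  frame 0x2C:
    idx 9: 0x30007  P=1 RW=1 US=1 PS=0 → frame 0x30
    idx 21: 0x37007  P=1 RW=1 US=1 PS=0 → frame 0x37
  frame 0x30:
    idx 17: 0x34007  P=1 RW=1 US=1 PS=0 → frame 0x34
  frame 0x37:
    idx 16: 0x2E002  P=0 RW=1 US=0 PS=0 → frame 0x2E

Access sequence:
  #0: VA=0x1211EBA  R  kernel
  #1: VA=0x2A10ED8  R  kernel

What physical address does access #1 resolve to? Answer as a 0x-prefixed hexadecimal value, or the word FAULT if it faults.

Walk each access:
#0 VA=0x1211EBA (r,kernel):
  L0: frame=0x2C idx=9 entry=0x30007 [P=1 RW=1 US=1 PS=0]
  L1: frame=0x30 idx=17 entry=0x34007 [P=1 RW=1 US=1 PS=0]
  ✓ 0x34EBA  — 2 lookups
#1 VA=0x2A10ED8 (r,kernel):
  L0: frame=0x2C idx=21 entry=0x37007 [P=1 RW=1 US=1 PS=0]
  L1: frame=0x37 idx=16 entry=0x2E002 [P=0 RW=1 US=0 PS=0]
  → PAGE_NOT_PRESENT  (2 entries read)

Access #1 PA: FAULT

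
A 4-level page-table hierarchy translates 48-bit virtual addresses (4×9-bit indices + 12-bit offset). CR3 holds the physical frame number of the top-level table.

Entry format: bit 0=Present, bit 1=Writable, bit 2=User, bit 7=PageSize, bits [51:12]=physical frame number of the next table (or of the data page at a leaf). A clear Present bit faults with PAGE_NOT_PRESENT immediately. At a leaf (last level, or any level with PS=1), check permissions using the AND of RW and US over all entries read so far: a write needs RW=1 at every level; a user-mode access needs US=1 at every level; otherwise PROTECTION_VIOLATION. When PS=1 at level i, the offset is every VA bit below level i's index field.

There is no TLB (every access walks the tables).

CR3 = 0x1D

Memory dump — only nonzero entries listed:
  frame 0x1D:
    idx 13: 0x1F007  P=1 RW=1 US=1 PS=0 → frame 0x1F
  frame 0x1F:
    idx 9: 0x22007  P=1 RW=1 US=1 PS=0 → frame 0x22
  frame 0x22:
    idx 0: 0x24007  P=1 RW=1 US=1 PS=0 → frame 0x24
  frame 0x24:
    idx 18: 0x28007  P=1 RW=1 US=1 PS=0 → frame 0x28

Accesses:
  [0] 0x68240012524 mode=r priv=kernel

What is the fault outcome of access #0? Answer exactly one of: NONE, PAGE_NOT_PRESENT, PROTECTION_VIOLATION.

Walk each access:
#0 VA=0x68240012524 (r,kernel):
  L0 @0x1D[13] → 0x1F007  P=1,RW=1,US=1,PS=0
  L1 @0x1F[9] → 0x22007  P=1,RW=1,US=1,PS=0
  L2 @0x22[0] → 0x24007  P=1,RW=1,US=1,PS=0
  L3 @0x24[18] → 0x28007  P=1,RW=1,US=1,PS=0
  → PA=0x28524  (4 entries read)

Access #0 fault: NONE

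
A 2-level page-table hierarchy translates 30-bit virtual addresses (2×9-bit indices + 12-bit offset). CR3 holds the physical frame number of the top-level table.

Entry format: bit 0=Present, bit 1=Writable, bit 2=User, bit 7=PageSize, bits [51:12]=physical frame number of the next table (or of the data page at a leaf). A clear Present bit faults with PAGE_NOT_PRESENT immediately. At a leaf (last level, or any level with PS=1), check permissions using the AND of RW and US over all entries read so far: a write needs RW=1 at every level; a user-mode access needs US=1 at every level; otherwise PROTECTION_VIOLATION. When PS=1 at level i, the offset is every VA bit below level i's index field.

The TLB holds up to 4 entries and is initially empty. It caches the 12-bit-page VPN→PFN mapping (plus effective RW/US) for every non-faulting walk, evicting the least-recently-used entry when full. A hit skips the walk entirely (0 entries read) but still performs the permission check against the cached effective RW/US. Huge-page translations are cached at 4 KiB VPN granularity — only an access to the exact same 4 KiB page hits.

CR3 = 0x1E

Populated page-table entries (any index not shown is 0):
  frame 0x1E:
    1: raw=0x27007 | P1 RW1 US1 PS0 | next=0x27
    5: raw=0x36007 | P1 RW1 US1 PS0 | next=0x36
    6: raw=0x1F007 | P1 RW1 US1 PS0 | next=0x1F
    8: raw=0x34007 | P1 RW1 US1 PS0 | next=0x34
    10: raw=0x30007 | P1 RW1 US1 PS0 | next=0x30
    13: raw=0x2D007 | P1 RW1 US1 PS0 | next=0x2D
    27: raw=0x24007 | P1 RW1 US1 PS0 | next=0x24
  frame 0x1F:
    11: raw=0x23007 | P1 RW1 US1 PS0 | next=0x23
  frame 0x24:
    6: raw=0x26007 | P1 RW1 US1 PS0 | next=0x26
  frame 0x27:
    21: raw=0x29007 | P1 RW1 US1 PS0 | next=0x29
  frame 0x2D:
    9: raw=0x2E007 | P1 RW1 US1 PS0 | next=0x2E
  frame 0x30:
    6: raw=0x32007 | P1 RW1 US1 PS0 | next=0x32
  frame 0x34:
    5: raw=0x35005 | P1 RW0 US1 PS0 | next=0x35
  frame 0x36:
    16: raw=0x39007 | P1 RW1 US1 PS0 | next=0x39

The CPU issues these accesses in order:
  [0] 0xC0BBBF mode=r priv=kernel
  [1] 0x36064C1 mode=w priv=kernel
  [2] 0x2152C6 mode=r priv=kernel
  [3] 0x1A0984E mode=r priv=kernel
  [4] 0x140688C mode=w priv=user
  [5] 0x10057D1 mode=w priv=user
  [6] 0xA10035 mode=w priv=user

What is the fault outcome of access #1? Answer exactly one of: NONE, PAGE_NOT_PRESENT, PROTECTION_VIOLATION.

Per-access translation:
#0 VA=0xC0BBBF (r,kernel):
  [0] read 0x1E idx=6: raw=0x1F007 flags P=1 W=1 U=1 S=0
  [1] read 0x1F idx=11: raw=0x23007 flags P=1 W=1 U=1 S=0
  ⇒ phys 0x23BBF  [2 reads]
#1 VA=0x36064C1 (w,kernel):
  [0] read 0x1E idx=27: raw=0x24007 flags P=1 W=1 U=1 S=0
  [1] read 0x24 idx=6: raw=0x26007 flags P=1 W=1 U=1 S=0
  ⇒ phys 0x264C1  [2 reads]
#2 VA=0x2152C6 (r,kernel):
  [0] read 0x1E idx=1: raw=0x27007 flags P=1 W=1 U=1 S=0
  [1] read 0x27 idx=21: raw=0x29007 flags P=1 W=1 U=1 S=0
  ⇒ phys 0x292C6  [2 reads]
#3 VA=0x1A0984E (r,kernel):
  [0] read 0x1E idx=13: raw=0x2D007 flags P=1 W=1 U=1 S=0
  [1] read 0x2D idx=9: raw=0x2E007 flags P=1 W=1 U=1 S=0
  ⇒ phys 0x2E84E  [2 reads]
#4 VA=0x140688C (w,user):
  [0] read 0x1E idx=10: raw=0x30007 flags P=1 W=1 U=1 S=0
  [1] read 0x30 idx=6: raw=0x32007 flags P=1 W=1 U=1 S=0
  ⇒ phys 0x3288C  [2 reads]
#5 VA=0x10057D1 (w,user):
  [0] read 0x1E idx=8: raw=0x34007 flags P=1 W=1 U=1 S=0
  [1] read 0x34 idx=5: raw=0x35005 flags P=1 W=0 U=1 S=0
  → PROTECTION_VIOLATION  (2 entries read)
#6 VA=0xA10035 (w,user):
  [0] read 0x1E idx=5: raw=0x36007 flags P=1 W=1 U=1 S=0
  [1] read 0x36 idx=16: raw=0x39007 flags P=1 W=1 U=1 S=0
  ⇒ phys 0x39035  [2 reads]

Access #1 fault: NONE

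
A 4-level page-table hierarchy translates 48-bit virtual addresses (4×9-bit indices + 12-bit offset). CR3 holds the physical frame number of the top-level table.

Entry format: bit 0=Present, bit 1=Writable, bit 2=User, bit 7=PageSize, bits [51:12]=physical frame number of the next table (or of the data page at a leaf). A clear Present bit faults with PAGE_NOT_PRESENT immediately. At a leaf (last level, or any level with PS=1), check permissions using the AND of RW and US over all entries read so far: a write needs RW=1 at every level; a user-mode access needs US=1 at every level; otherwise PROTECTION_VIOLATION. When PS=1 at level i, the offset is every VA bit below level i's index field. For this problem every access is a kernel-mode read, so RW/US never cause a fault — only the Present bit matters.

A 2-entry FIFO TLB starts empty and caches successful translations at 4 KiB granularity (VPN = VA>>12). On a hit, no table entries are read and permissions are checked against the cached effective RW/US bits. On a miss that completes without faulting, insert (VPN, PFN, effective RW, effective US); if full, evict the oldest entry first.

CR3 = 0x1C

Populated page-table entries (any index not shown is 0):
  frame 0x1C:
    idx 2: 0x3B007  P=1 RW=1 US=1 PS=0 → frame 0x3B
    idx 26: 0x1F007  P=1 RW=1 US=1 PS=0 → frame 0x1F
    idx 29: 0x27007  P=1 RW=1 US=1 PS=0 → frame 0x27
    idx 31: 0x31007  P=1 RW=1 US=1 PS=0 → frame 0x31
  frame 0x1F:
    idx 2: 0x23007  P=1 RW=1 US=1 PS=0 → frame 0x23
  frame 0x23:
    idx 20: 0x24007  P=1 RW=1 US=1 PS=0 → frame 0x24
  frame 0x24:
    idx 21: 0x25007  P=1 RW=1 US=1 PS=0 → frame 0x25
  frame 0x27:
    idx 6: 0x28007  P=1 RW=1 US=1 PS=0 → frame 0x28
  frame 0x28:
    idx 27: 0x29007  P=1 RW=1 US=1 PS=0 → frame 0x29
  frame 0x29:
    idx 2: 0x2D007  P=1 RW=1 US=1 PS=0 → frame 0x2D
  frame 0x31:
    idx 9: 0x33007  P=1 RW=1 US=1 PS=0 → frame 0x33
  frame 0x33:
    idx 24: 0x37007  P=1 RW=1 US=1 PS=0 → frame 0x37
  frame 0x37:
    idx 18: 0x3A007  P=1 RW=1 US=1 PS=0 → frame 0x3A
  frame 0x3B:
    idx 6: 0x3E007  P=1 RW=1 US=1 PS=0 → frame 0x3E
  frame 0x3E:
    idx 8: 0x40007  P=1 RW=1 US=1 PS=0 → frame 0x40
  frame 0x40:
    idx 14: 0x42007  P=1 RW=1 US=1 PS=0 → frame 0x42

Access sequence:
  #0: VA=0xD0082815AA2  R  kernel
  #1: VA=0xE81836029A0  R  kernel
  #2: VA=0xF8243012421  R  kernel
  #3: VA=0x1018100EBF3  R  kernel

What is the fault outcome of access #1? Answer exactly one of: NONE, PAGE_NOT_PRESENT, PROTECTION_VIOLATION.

Trace:
#0 VA=0xD0082815AA2 (r,kernel):
  L0: frame=0x1C idx=26 entry=0x1F007 [P=1 RW=1 US=1 PS=0]
  L1: frame=0x1F idx=2 entry=0x23007 [P=1 RW=1 US=1 PS=0]
  L2: frame=0x23 idx=20 entry=0x24007 [P=1 RW=1 US=1 PS=0]
  L3: frame=0x24 idx=21 entry=0x25007 [P=1 RW=1 US=1 PS=0]
  ✓ 0x25AA2  — 4 lookups
#1 VA=0xE81836029A0 (r,kernel):
  L0: frame=0x1C idx=29 entry=0x27007 [P=1 RW=1 US=1 PS=0]
  L1: frame=0x27 idx=6 entry=0x28007 [P=1 RW=1 US=1 PS=0]
  L2: frame=0x28 idx=27 entry=0x29007 [P=1 RW=1 US=1 PS=0]
  L3: frame=0x29 idx=2 entry=0x2D007 [P=1 RW=1 US=1 PS=0]
  ✓ 0x2D9A0  — 4 lookups
#2 VA=0xF8243012421 (r,kernel):
  L0: frame=0x1C idx=31 entry=0x31007 [P=1 RW=1 US=1 PS=0]
  L1: frame=0x31 idx=9 entry=0x33007 [P=1 RW=1 US=1 PS=0]
  L2: frame=0x33 idx=24 entry=0x37007 [P=1 RW=1 US=1 PS=0]
  L3: frame=0x37 idx=18 entry=0x3A007 [P=1 RW=1 US=1 PS=0]
  ✓ 0x3A421  — 4 lookups
#3 VA=0x1018100EBF3 (r,kernel):
  L0: frame=0x1C idx=2 entry=0x3B007 [P=1 RW=1 US=1 PS=0]
  L1: frame=0x3B idx=6 entry=0x3E007 [P=1 RW=1 US=1 PS=0]
  L2: frame=0x3E idx=8 entry=0x40007 [P=1 RW=1 US=1 PS=0]
  L3: frame=0x40 idx=14 entry=0x42007 [P=1 RW=1 US=1 PS=0]
  ✓ 0x42BF3  — 4 lookups

Access #1 fault: NONE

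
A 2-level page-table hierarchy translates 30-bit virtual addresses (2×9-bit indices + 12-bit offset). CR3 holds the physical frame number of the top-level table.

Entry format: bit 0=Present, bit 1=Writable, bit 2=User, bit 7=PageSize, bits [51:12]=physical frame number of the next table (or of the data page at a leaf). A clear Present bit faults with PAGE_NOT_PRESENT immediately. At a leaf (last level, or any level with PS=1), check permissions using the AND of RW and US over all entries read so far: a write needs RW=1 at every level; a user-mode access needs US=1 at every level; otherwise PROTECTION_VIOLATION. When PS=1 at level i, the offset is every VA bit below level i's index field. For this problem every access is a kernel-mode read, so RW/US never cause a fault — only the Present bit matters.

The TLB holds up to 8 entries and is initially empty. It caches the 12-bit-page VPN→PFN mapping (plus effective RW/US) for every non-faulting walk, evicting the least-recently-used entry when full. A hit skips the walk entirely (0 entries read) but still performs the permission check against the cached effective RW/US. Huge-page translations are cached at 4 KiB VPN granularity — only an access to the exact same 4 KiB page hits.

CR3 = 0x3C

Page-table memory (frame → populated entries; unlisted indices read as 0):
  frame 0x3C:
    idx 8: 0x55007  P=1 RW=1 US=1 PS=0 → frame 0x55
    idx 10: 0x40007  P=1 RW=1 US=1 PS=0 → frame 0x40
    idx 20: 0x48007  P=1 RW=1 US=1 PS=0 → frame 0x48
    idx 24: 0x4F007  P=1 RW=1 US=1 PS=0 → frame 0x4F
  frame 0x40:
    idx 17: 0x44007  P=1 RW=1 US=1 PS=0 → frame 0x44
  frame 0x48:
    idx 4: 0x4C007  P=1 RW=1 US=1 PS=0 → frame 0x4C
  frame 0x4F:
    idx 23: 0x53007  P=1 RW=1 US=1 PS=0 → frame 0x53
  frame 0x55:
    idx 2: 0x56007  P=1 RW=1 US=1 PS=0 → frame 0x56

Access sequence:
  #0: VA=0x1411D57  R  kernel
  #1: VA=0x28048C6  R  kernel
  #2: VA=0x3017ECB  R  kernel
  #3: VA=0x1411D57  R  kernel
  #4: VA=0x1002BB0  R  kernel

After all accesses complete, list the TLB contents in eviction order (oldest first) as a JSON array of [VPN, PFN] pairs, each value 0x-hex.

Trace:
#0 VA=0x1411D57 (r,kernel):
  [0] read 0x3C idx=10: raw=0x40007 flags P=1 W=1 U=1 S=0
  [1] read 0x40 idx=17: raw=0x44007 flags P=1 W=1 U=1 S=0
  ✓ 0x44D57  — 2 lookups
#1 VA=0x28048C6 (r,kernel):
  [0] read 0x3C idx=20: raw=0x48007 flags P=1 W=1 U=1 S=0
  [1] read 0x48 idx=4: raw=0x4C007 flags P=1 W=1 U=1 S=0
  ✓ 0x4C8C6  — 2 lookups
#2 VA=0x3017ECB (r,kernel):
  [0] read 0x3C idx=24: raw=0x4F007 flags P=1 W=1 U=1 S=0
  [1] read 0x4F idx=23: raw=0x53007 flags P=1 W=1 U=1 S=0
  ✓ 0x53ECB  — 2 lookups
#3 VA=0x1411D57 (r,kernel):
  TLB hit vpn=0x1411 → PA=0x44D57
#4 VA=0x1002BB0 (r,kernel):
  [0] read 0x3C idx=8: raw=0x55007 flags P=1 W=1 U=1 S=0
  [1] read 0x55 idx=2: raw=0x56007 flags P=1 W=1 U=1 S=0
  ✓ 0x56BB0  — 2 lookups

TLB: [["0x2804", "0x4C"], ["0x3017", "0x53"], ["0x1411", "0x44"], ["0x1002", "0x56"]]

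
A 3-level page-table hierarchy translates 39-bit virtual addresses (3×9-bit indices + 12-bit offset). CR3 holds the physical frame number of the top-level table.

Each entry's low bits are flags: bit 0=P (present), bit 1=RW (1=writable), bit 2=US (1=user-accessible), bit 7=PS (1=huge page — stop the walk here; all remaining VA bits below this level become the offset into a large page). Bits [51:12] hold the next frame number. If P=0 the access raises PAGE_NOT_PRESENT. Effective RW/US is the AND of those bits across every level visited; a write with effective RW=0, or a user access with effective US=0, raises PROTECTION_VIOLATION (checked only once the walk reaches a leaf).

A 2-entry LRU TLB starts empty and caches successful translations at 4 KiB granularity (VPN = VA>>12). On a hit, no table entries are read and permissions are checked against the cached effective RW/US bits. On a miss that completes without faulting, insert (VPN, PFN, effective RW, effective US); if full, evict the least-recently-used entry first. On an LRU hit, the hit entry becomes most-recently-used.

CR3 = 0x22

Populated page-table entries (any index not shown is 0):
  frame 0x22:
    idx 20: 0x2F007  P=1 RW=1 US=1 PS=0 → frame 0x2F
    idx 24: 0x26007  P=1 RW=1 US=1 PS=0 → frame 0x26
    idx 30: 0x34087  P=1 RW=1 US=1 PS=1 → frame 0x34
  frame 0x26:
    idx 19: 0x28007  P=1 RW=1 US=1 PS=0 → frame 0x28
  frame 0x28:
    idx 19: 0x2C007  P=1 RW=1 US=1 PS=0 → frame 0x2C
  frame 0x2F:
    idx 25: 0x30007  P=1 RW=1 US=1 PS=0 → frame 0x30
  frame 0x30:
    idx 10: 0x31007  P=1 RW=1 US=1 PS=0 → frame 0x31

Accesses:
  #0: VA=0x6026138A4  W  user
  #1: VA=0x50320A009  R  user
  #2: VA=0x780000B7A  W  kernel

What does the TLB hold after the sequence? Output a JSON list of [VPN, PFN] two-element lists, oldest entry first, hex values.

Trace:
#0 VA=0x6026138A4 (w,user):
  L0: frame=0x22 idx=24 entry=0x26007 [P=1 RW=1 US=1 PS=0]
  L1: frame=0x26 idx=19 entry=0x28007 [P=1 RW=1 US=1 PS=0]
  L2: frame=0x28 idx=19 entry=0x2C007 [P=1 RW=1 US=1 PS=0]
  ⇒ phys 0x2C8A4  [3 reads]
#1 VA=0x50320A009 (r,user):
  L0: frame=0x22 idx=20 entry=0x2F007 [P=1 RW=1 US=1 PS=0]
  L1: frame=0x2F idx=25 entry=0x30007 [P=1 RW=1 US=1 PS=0]
  L2: frame=0x30 idx=10 entry=0x31007 [P=1 RW=1 US=1 PS=0]
  ⇒ phys 0x31009  [3 reads]
#2 VA=0x780000B7A (w,kernel):
  L0: frame=0x22 idx=30 entry=0x34087 [P=1 RW=1 US=1 PS=1]
  ⇒ phys 0x34B7A (huge @L0)  [1 reads]

TLB: [["0x50320A", "0x31"], ["0x780000", "0x34"]]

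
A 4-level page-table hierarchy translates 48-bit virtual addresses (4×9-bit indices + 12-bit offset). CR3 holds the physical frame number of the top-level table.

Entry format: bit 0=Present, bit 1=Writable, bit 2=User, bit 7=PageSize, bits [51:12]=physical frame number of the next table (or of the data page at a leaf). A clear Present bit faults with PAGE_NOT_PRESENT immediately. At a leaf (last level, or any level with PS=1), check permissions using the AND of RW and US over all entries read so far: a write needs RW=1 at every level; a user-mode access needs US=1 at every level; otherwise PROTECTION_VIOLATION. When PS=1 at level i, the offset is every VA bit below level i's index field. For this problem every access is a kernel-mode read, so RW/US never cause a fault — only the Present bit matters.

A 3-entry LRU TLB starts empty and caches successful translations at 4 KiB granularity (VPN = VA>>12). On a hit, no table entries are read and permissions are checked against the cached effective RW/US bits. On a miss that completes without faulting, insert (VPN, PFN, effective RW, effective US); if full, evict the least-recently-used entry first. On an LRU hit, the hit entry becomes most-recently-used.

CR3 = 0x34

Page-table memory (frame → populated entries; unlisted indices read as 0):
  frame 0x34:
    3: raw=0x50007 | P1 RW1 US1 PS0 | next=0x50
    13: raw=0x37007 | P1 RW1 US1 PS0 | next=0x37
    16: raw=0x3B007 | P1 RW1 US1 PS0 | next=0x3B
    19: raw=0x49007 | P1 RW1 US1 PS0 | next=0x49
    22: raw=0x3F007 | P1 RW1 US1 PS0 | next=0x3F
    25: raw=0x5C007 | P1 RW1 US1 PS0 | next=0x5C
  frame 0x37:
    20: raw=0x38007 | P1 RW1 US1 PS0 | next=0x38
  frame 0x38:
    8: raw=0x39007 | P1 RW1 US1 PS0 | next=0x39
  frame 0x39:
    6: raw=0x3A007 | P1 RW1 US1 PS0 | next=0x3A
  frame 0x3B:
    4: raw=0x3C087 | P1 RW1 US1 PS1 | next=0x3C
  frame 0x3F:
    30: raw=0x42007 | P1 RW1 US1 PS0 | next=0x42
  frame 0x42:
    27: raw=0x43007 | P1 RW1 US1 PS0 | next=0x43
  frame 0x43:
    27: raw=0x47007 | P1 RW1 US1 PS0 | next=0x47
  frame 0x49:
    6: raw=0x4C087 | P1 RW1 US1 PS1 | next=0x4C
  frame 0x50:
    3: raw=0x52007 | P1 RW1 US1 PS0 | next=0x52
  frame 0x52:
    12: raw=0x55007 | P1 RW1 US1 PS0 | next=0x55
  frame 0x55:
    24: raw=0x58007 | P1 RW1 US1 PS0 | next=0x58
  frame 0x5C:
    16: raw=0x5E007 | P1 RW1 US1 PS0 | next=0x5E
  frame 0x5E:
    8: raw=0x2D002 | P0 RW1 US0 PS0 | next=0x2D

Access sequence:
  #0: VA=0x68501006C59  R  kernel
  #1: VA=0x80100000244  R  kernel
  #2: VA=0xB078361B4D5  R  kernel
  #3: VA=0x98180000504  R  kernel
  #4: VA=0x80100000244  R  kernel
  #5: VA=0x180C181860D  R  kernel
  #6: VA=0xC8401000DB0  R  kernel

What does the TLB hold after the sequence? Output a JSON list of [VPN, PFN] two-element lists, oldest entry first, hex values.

Walk each access:
#0 VA=0x68501006C59 (r,kernel):
  [0] read 0x34 idx=13: raw=0x37007 flags P=1 W=1 U=1 S=0
  [1] read 0x37 idx=20: raw=0x38007 flags P=1 W=1 U=1 S=0
  [2] read 0x38 idx=8: raw=0x39007 flags P=1 W=1 U=1 S=0
  [3] read 0x39 idx=6: raw=0x3A007 flags P=1 W=1 U=1 S=0
  ⇒ phys 0x3AC59  [4 reads]
#1 VA=0x80100000244 (r,kernel):
  [0] read 0x34 idx=16: raw=0x3B007 flags P=1 W=1 U=1 S=0
  [1] read 0x3B idx=4: raw=0x3C087 flags P=1 W=1 U=1 S=1
  ⇒ phys 0x3C244 (huge @L1)  [2 reads]
#2 VA=0xB078361B4D5 (r,kernel):
  [0] read 0x34 idx=22: raw=0x3F007 flags P=1 W=1 U=1 S=0
  [1] read 0x3F idx=30: raw=0x42007 flags P=1 W=1 U=1 S=0
  [2] read 0x42 idx=27: raw=0x43007 flags P=1 W=1 U=1 S=0
  [3] read 0x43 idx=27: raw=0x47007 flags P=1 W=1 U=1 S=0
  ⇒ phys 0x474D5  [4 reads]
#3 VA=0x98180000504 (r,kernel):
  [0] read 0x34 idx=19: raw=0x49007 flags P=1 W=1 U=1 S=0
  [1] read 0x49 idx=6: raw=0x4C087 flags P=1 W=1 U=1 S=1
  ⇒ phys 0x4C504 (huge @L1)  [2 reads]
#4 VA=0x80100000244 (r,kernel):
  TLB hit vpn=0x80100000 → PA=0x3C244
#5 VA=0x180C181860D (r,kernel):
  [0] read 0x34 idx=3: raw=0x50007 flags P=1 W=1 U=1 S=0
  [1] read 0x50 idx=3: raw=0x52007 flags P=1 W=1 U=1 S=0
  [2] read 0x52 idx=12: raw=0x55007 flags P=1 W=1 U=1 S=0
  [3] read 0x55 idx=24: raw=0x58007 flags P=1 W=1 U=1 S=0
  ⇒ phys 0x5860D  [4 reads]
#6 VA=0xC8401000DB0 (r,kernel):
  [0] read 0x34 idx=25: raw=0x5C007 flags P=1 W=1 U=1 S=0
  [1] read 0x5C idx=16: raw=0x5E007 flags P=1 W=1 U=1 S=0
  [2] read 0x5E idx=8: raw=0x2D002 flags P=0 W=1 U=0 S=0
  ⇒ fault: PAGE_NOT_PRESENT  — 3 lookups

TLB: [["0x98180000", "0x4C"], ["0x80100000", "0x3C"], ["0x180C1818", "0x58"]]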